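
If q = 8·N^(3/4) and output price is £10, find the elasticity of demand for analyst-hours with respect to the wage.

MP_N = (3/4)·8·N^(-1/4), so P·MP_N = w gives 60·N^(-1/4) = w.
Solving, N(w) = (60/w)^(4). This is a constant-elasticity form: N ∝ w^(−4), so ε = −4.

ε = -4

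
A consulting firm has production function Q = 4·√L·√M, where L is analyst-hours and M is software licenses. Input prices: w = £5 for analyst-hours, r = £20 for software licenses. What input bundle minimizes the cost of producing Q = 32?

L* = 16, M* = 4

Cost minimization requires the marginal rate of technical substitution to equal the input-price ratio: MP_L/MP_M = w/r.
Here MP_L/MP_M = (1/2)·(M/L)/(1/2) = (M/L). Setting this equal to 5/20 = 0.25 gives M = 0.25L.
Substituting into Q = 32: 4·L^(1/2)·(0.25L)^(1/2) = 32.
Solving, L = 16 and M = 4.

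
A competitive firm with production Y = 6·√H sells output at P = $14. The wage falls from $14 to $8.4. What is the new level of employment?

H* = 25

From P·MP_H = w with MP_H = 3·H^(-1/2), the labor demand is H(w) = (42/w)^(2).
At w = 14: H = 9. At w = 8.4: H = 25.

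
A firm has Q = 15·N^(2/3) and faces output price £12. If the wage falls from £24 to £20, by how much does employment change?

ΔN = 91

From P·MP_N = w with MP_N = 10·N^(-1/3), the labor demand is N(w) = (120/w)^(3).
At w = 24: N = 125. At w = 20: N = 216.
ΔN = 216 − 125 = 91.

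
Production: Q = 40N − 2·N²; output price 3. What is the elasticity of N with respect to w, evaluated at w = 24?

From P·MP_N = w with MP_N = 40 − 4N, labor demand is N(w) = (40 − w/3)/4.
dN/dw = −1/(12) = -1/12.
At w = 24, N = 8, so ε = (dN/dw)·(w/N) = (-1/12)·(24/8) = -0.25.

ε = -0.25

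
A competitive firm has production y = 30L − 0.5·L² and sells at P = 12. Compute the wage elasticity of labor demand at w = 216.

From P·MP_L = w with MP_L = 30 − L, labor demand is L(w) = 30 − w/12.
dL/dw = −1/(12) = -1/12.
At w = 216, L = 12, so ε = (dL/dw)·(w/L) = (-1/12)·(216/12) = -1.5.

ε = -1.5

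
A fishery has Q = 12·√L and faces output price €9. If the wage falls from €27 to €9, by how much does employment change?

From P·MP_L = w with MP_L = 6·L^(-1/2), the labor demand is L(w) = (54/w)^(2).
At w = 27: L = 4. At w = 9: L = 36.
ΔL = 36 − 4 = 32.

ΔL = 32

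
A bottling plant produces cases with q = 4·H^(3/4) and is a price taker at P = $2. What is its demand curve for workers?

MP_H = (3/4)·4·H^(-1/4) = 3·H^(-1/4).
Setting P·MP_H = w: 6·H^(-1/4) = w.
Solving for H: H^(-1/4) = w/6, so H = (6/w)^(4).

H(w) = 1296/w^(4)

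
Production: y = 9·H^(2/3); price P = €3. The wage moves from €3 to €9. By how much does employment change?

From P·MP_H = w with MP_H = 6·H^(-1/3), the labor demand is H(w) = (18/w)^(3).
At w = 3: H = 216. At w = 9: H = 8.
ΔH = 8 − 216 = -208.

ΔH = -208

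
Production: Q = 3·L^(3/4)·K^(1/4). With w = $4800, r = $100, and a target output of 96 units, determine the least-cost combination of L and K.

L* = 16, K* = 256

Cost minimization requires the marginal rate of technical substitution to equal the input-price ratio: MP_L/MP_K = w/r.
Here MP_L/MP_K = (3/4)·(K/L)/(1/4) = 3·(K/L). Setting this equal to 4800/100 = 48 gives K = 16L.
Substituting into Q = 96: 3·L^(3/4)·(16L)^(1/4) = 96.
Solving, L = 16 and K = 256.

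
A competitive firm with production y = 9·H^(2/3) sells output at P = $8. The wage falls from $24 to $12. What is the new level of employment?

H* = 64

From P·MP_H = w with MP_H = 6·H^(-1/3), the labor demand is H(w) = (48/w)^(3).
At w = 24: H = 8. At w = 12: H = 64.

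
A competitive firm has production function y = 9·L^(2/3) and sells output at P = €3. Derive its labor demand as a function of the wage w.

L(w) = 5832/w³

MP_L = (2/3)·9·L^(-1/3) = 6·L^(-1/3).
Setting P·MP_L = w: 18·L^(-1/3) = w.
Solving for L: L^(-1/3) = w/18, so L = (18/w)^(3).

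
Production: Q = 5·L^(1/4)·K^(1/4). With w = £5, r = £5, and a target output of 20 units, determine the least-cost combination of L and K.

Cost minimization requires the marginal rate of technical substitution to equal the input-price ratio: MP_L/MP_K = w/r.
Here MP_L/MP_K = (1/4)·(K/L)/(1/4) = (K/L). Setting this equal to 5/5 = 1 gives K = L.
Substituting into Q = 20: 5·L^(1/4)·(L)^(1/4) = 20.
Solving, L = 16 and K = 16.

L* = 16, K* = 16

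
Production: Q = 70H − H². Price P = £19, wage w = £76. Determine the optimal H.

H* = 33

The marginal product of H is MP_H = 70 − 2H.
A price-taking firm hires until the value of the marginal product equals the wage: P·MP_H = w, so 19·(70 − 2H) = 76.
Then 70 − 2H = 4, giving H = 33.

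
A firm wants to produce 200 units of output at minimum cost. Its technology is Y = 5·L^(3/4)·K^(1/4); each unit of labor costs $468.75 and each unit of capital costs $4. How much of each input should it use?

L* = 16, K* = 625

Cost minimization requires the marginal rate of technical substitution to equal the input-price ratio: MP_L/MP_K = w/r.
Here MP_L/MP_K = (3/4)·(K/L)/(1/4) = 3·(K/L). Setting this equal to 468.75/4 = 117.1875 gives K = 39.0625L.
Substituting into Y = 200: 5·L^(3/4)·(39.0625L)^(1/4) = 200.
Solving, L = 16 and K = 625.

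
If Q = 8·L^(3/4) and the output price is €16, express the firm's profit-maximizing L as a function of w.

L(w) = (96/w)^(4)

MP_L = (3/4)·8·L^(-1/4) = 6·L^(-1/4).
Setting P·MP_L = w: 96·L^(-1/4) = w.
Solving for L: L^(-1/4) = w/96, so L = (96/w)^(4).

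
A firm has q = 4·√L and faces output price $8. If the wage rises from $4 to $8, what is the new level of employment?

L* = 4

From P·MP_L = w with MP_L = 2·L^(-1/2), the labor demand is L(w) = (16/w)^(2).
At w = 4: L = 16. At w = 8: L = 4.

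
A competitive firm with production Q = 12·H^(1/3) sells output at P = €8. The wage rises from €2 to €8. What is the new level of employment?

From P·MP_H = w with MP_H = 4·H^(-2/3), the labor demand is H(w) = (32/w)^(3/2).
At w = 2: H = 64. At w = 8: H = 8.

H* = 8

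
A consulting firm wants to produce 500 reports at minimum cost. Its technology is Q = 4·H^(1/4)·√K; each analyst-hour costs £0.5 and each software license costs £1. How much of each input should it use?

H* = 625, K* = 625

Cost minimization requires the marginal rate of technical substitution to equal the input-price ratio: MP_H/MP_K = w/r.
Here MP_H/MP_K = (1/4)·(K/H)/(1/2) = 0.5·(K/H). Setting this equal to 0.5/1 = 0.5 gives K = H.
Substituting into Q = 500: 4·H^(1/4)·(H)^(1/2) = 500.
Solving, H = 625 and K = 625.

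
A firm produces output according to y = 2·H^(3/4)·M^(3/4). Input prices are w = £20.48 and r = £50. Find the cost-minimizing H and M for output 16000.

Cost minimization requires the marginal rate of technical substitution to equal the input-price ratio: MP_H/MP_M = w/r.
Here MP_H/MP_M = (3/4)·(M/H)/(3/4) = (M/H). Setting this equal to 20.48/50 = 0.4096 gives M = 0.4096H.
Substituting into y = 16000: 2·H^(3/4)·(0.4096H)^(3/4) = 16000.
Solving, H = 625 and M = 256.

H* = 625, M* = 256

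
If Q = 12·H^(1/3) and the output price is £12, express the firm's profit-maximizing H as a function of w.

H(w) = (48/w)^(3/2)

MP_H = (1/3)·12·H^(-2/3) = 4·H^(-2/3).
Setting P·MP_H = w: 48·H^(-2/3) = w.
Solving for H: H^(-2/3) = w/48, so H = (48/w)^(3/2).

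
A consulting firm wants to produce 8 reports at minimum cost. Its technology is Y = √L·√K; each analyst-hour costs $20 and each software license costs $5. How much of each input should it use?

Cost minimization requires the marginal rate of technical substitution to equal the input-price ratio: MP_L/MP_K = w/r.
Here MP_L/MP_K = (1/2)·(K/L)/(1/2) = (K/L). Setting this equal to 20/5 = 4 gives K = 4L.
Substituting into Y = 8: L^(1/2)·(4L)^(1/2) = 8.
Solving, L = 4 and K = 16.

L* = 4, K* = 16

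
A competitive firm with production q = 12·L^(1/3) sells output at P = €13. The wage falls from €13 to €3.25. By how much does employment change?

ΔL = 56

From P·MP_L = w with MP_L = 4·L^(-2/3), the labor demand is L(w) = (52/w)^(3/2).
At w = 13: L = 8. At w = 3.25: L = 64.
ΔL = 64 − 8 = 56.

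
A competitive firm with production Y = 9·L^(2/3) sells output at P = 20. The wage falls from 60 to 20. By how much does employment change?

ΔL = 208

From P·MP_L = w with MP_L = 6·L^(-1/3), the labor demand is L(w) = (120/w)^(3).
At w = 60: L = 8. At w = 20: L = 216.
ΔL = 216 − 8 = 208.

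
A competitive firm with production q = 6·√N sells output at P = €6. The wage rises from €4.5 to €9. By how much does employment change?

ΔN = -12

From P·MP_N = w with MP_N = 3·N^(-1/2), the labor demand is N(w) = (18/w)^(2).
At w = 4.5: N = 16. At w = 9: N = 4.
ΔN = 4 − 16 = -12.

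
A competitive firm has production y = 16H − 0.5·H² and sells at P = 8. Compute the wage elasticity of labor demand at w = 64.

From P·MP_H = w with MP_H = 16 − H, labor demand is H(w) = 16 − w/8.
dH/dw = −1/(8) = -0.125.
At w = 64, H = 8, so ε = (dH/dw)·(w/H) = (-0.125)·(64/8) = -1.

ε = -1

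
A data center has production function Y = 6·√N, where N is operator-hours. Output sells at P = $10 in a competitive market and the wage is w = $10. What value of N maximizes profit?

MP_N = (1/2)·6·N^(-1/2) = 3·N^(-1/2).
Profit maximization for a price taker requires P·MP_N = w: 10·3·N^(-1/2) = 10.
So N^(-1/2) = 1/3, which gives N = 9.

N* = 9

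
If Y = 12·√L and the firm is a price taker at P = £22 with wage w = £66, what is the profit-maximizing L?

MP_L = (1/2)·12·L^(-1/2) = 6·L^(-1/2).
Profit maximization for a price taker requires P·MP_L = w: 22·6·L^(-1/2) = 66.
So L^(-1/2) = 0.5, which gives L = 4.

L* = 4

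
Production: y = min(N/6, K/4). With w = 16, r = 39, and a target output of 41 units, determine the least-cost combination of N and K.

N* = 246, K* = 164

With a fixed-proportions technology, the cost-minimizing bundle uses no slack in either input: N/6 = K/4 = y.
So N = 6·41 = 246 and K = 4·41 = 164.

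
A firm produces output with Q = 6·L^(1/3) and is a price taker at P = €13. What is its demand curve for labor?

L(w) = (26/w)^(3/2)

MP_L = (1/3)·6·L^(-2/3) = 2·L^(-2/3).
Setting P·MP_L = w: 26·L^(-2/3) = w.
Solving for L: L^(-2/3) = w/26, so L = (26/w)^(3/2).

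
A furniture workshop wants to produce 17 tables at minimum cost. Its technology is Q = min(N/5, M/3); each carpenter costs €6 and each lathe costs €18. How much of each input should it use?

With a fixed-proportions technology, the cost-minimizing bundle uses no slack in either input: N/5 = M/3 = Q.
So N = 5·17 = 85 and M = 3·17 = 51.

N* = 85, M* = 51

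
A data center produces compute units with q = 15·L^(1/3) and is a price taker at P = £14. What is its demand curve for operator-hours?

MP_L = (1/3)·15·L^(-2/3) = 5·L^(-2/3).
Setting P·MP_L = w: 70·L^(-2/3) = w.
Solving for L: L^(-2/3) = w/70, so L = (70/w)^(3/2).

L(w) = (70/w)^(3/2)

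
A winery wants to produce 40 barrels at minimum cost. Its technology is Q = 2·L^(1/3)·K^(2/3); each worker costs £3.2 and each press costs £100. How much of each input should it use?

L* = 125, K* = 8

Cost minimization requires the marginal rate of technical substitution to equal the input-price ratio: MP_L/MP_K = w/r.
Here MP_L/MP_K = (1/3)·(K/L)/(2/3) = 0.5·(K/L). Setting this equal to 3.2/100 = 0.032 gives K = 0.064L.
Substituting into Q = 40: 2·L^(1/3)·(0.064L)^(2/3) = 40.
Solving, L = 125 and K = 8.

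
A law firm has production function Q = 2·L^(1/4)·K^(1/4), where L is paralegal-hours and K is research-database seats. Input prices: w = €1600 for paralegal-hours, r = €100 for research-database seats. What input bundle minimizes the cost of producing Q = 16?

L* = 16, K* = 256

Cost minimization requires the marginal rate of technical substitution to equal the input-price ratio: MP_L/MP_K = w/r.
Here MP_L/MP_K = (1/4)·(K/L)/(1/4) = (K/L). Setting this equal to 1600/100 = 16 gives K = 16L.
Substituting into Q = 16: 2·L^(1/4)·(16L)^(1/4) = 16.
Solving, L = 16 and K = 256.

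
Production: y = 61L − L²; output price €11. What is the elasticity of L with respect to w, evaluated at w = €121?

From P·MP_L = w with MP_L = 61 − 2L, labor demand is L(w) = (61 − w/11)/2.
dL/dw = −1/(22) = -1/22.
At w = 121, L = 25, so ε = (dL/dw)·(w/L) = (-1/22)·(121/25) = -0.22.

ε = -0.22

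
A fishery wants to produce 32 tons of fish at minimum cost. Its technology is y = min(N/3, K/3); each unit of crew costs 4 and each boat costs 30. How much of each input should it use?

N* = 96, K* = 96

With a fixed-proportions technology, the cost-minimizing bundle uses no slack in either input: N/3 = K/3 = y.
So N = 3·32 = 96 and K = 3·32 = 96.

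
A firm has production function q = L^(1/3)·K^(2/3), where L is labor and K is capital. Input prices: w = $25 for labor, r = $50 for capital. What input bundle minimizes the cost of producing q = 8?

L* = 8, K* = 8

Cost minimization requires the marginal rate of technical substitution to equal the input-price ratio: MP_L/MP_K = w/r.
Here MP_L/MP_K = (1/3)·(K/L)/(2/3) = 0.5·(K/L). Setting this equal to 25/50 = 0.5 gives K = L.
Substituting into q = 8: L^(1/3)·(L)^(2/3) = 8.
Solving, L = 8 and K = 8.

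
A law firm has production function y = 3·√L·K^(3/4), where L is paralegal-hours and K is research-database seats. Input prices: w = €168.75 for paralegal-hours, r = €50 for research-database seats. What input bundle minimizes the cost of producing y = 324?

Cost minimization requires the marginal rate of technical substitution to equal the input-price ratio: MP_L/MP_K = w/r.
Here MP_L/MP_K = (1/2)·(K/L)/(3/4) = (2/3)·(K/L). Setting this equal to 168.75/50 = 3.375 gives K = 5.0625L.
Substituting into y = 324: 3·L^(1/2)·(5.0625L)^(3/4) = 324.
Solving, L = 16 and K = 81.

L* = 16, K* = 81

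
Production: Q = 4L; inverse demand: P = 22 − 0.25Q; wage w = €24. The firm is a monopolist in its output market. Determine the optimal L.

L* = 8

Marginal revenue from the inverse demand is MR = 22 − 0.5Q.
The marginal product is MP_L = 4.
A monopolist hires until marginal revenue product equals the wage: MR·MP_L = w.
(22 − 2L)·4 = 24, so L = 8.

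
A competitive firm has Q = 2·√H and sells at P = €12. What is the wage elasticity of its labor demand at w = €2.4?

ε = -2

MP_H = (1/2)·2·H^(-1/2), so P·MP_H = w gives 12·H^(-1/2) = w.
Solving, H(w) = (12/w)^(2). This is a constant-elasticity form: H ∝ w^(−2), so ε = −2.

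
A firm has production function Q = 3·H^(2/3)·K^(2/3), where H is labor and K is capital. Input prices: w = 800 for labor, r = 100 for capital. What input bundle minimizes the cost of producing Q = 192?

Cost minimization requires the marginal rate of technical substitution to equal the input-price ratio: MP_H/MP_K = w/r.
Here MP_H/MP_K = (2/3)·(K/H)/(2/3) = (K/H). Setting this equal to 800/100 = 8 gives K = 8H.
Substituting into Q = 192: 3·H^(2/3)·(8H)^(2/3) = 192.
Solving, H = 8 and K = 64.

H* = 8, K* = 64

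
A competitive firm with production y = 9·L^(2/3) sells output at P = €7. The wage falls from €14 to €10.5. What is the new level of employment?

From P·MP_L = w with MP_L = 6·L^(-1/3), the labor demand is L(w) = (42/w)^(3).
At w = 14: L = 27. At w = 10.5: L = 64.

L* = 64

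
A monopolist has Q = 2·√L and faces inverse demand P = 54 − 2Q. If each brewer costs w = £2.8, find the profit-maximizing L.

Marginal revenue from the inverse demand is MR = 54 − 4Q.
The marginal product is MP_L = L^(-1/2).
A monopolist hires until marginal revenue product equals the wage: MR·MP_L = w.
At L, Q = 2·√L. Substituting and solving: (54 − 8·√L)·L^(-1/2) = 2.8 gives L = 25.

L* = 25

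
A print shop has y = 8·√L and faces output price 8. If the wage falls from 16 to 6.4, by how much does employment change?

ΔL = 21

From P·MP_L = w with MP_L = 4·L^(-1/2), the labor demand is L(w) = (32/w)^(2).
At w = 16: L = 4. At w = 6.4: L = 25.
ΔL = 25 − 4 = 21.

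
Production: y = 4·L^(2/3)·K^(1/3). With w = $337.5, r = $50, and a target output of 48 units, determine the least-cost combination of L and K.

Cost minimization requires the marginal rate of technical substitution to equal the input-price ratio: MP_L/MP_K = w/r.
Here MP_L/MP_K = (2/3)·(K/L)/(1/3) = 2·(K/L). Setting this equal to 337.5/50 = 6.75 gives K = 3.375L.
Substituting into y = 48: 4·L^(2/3)·(3.375L)^(1/3) = 48.
Solving, L = 8 and K = 27.

L* = 8, K* = 27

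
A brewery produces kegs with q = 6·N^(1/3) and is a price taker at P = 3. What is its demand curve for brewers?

N(w) = (6/w)^(3/2)

MP_N = (1/3)·6·N^(-2/3) = 2·N^(-2/3).
Setting P·MP_N = w: 6·N^(-2/3) = w.
Solving for N: N^(-2/3) = w/6, so N = (6/w)^(3/2).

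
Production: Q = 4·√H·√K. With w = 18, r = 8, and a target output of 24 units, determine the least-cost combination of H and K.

Cost minimization requires the marginal rate of technical substitution to equal the input-price ratio: MP_H/MP_K = w/r.
Here MP_H/MP_K = (1/2)·(K/H)/(1/2) = (K/H). Setting this equal to 18/8 = 2.25 gives K = 2.25H.
Substituting into Q = 24: 4·H^(1/2)·(2.25H)^(1/2) = 24.
Solving, H = 4 and K = 9.

H* = 4, K* = 9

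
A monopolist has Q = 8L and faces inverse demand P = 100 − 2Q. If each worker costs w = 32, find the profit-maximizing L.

Marginal revenue from the inverse demand is MR = 100 − 4Q.
The marginal product is MP_L = 8.
A monopolist hires until marginal revenue product equals the wage: MR·MP_L = w.
(100 − 32L)·8 = 32, so L = 3.

L* = 3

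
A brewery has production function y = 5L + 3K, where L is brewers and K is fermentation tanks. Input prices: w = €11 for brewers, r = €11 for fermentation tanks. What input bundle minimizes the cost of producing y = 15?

The inputs are perfect substitutes, so the firm uses whichever has the lower cost per unit of output.
Cost per unit of output via L is w/5 = 2.2; via K it is r/3 = 11/3. L is cheaper.
Producing y = 15 with L alone: L = 3, K = 0.

L* = 3, K* = 0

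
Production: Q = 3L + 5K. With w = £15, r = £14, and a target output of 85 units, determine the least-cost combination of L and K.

The inputs are perfect substitutes, so the firm uses whichever has the lower cost per unit of output.
Cost per unit of output via L is w/3 = 5; via K it is r/5 = 2.8. K is cheaper.
Producing Q = 85 with K alone: L = 0, K = 17.

L* = 0, K* = 17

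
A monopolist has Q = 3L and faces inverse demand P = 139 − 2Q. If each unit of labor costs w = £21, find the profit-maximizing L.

Marginal revenue from the inverse demand is MR = 139 − 4Q.
The marginal product is MP_L = 3.
A monopolist hires until marginal revenue product equals the wage: MR·MP_L = w.
(139 − 12L)·3 = 21, so L = 11.

L* = 11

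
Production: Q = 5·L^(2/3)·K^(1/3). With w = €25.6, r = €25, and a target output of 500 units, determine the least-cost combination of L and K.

L* = 125, K* = 64

Cost minimization requires the marginal rate of technical substitution to equal the input-price ratio: MP_L/MP_K = w/r.
Here MP_L/MP_K = (2/3)·(K/L)/(1/3) = 2·(K/L). Setting this equal to 25.6/25 = 1.024 gives K = 0.512L.
Substituting into Q = 500: 5·L^(2/3)·(0.512L)^(1/3) = 500.
Solving, L = 125 and K = 64.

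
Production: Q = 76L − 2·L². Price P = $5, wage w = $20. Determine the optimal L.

The marginal product of L is MP_L = 76 − 4L.
A price-taking firm hires until the value of the marginal product equals the wage: P·MP_L = w, so 5·(76 − 4L) = 20.
Then 76 − 4L = 4, giving L = 18.

L* = 18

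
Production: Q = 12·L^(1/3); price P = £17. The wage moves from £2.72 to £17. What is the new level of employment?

From P·MP_L = w with MP_L = 4·L^(-2/3), the labor demand is L(w) = (68/w)^(3/2).
At w = 2.72: L = 125. At w = 17: L = 8.

L* = 8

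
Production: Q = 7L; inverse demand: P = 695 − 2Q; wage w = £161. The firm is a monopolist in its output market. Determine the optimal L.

L* = 24

Marginal revenue from the inverse demand is MR = 695 − 4Q.
The marginal product is MP_L = 7.
A monopolist hires until marginal revenue product equals the wage: MR·MP_L = w.
(695 − 28L)·7 = 161, so L = 24.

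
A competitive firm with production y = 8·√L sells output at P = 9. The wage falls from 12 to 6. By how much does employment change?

ΔL = 27

From P·MP_L = w with MP_L = 4·L^(-1/2), the labor demand is L(w) = (36/w)^(2).
At w = 12: L = 9. At w = 6: L = 36.
ΔL = 36 − 9 = 27.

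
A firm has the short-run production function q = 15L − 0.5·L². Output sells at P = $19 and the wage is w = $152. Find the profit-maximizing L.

The marginal product of L is MP_L = 15 − L.
A price-taking firm hires until the value of the marginal product equals the wage: P·MP_L = w, so 19·(15 − L) = 152.
Then 15 − L = 8, giving L = 7.

L* = 7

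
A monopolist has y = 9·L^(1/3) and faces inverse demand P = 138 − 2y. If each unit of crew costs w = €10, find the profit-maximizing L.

Marginal revenue from the inverse demand is MR = 138 − 4y.
The marginal product is MP_L = 3·L^(-2/3).
A monopolist hires until marginal revenue product equals the wage: MR·MP_L = w.
At L, y = 9·L^(1/3). Substituting and solving: (138 − 36·L^(1/3))·3·L^(-2/3) = 10 gives L = 27.

L* = 27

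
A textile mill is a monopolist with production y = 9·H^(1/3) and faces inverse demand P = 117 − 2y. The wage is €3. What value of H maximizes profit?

Marginal revenue from the inverse demand is MR = 117 − 4y.
The marginal product is MP_H = 3·H^(-2/3).
A monopolist hires until marginal revenue product equals the wage: MR·MP_H = w.
At H, y = 9·H^(1/3). Substituting and solving: (117 − 36·H^(1/3))·3·H^(-2/3) = 3 gives H = 27.

H* = 27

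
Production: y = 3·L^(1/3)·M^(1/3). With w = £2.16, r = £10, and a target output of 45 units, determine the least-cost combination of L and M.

Cost minimization requires the marginal rate of technical substitution to equal the input-price ratio: MP_L/MP_M = w/r.
Here MP_L/MP_M = (1/3)·(M/L)/(1/3) = (M/L). Setting this equal to 2.16/10 = 0.216 gives M = 0.216L.
Substituting into y = 45: 3·L^(1/3)·(0.216L)^(1/3) = 45.
Solving, L = 125 and M = 27.

L* = 125, M* = 27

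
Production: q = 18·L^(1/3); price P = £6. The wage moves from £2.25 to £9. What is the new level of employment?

L* = 8

From P·MP_L = w with MP_L = 6·L^(-2/3), the labor demand is L(w) = (36/w)^(3/2).
At w = 2.25: L = 64. At w = 9: L = 8.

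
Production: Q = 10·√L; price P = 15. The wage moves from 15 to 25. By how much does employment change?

ΔL = -16

From P·MP_L = w with MP_L = 5·L^(-1/2), the labor demand is L(w) = (75/w)^(2).
At w = 15: L = 25. At w = 25: L = 9.
ΔL = 9 − 25 = -16.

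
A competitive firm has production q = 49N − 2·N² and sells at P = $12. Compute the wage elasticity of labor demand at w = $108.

ε = -0.225

From P·MP_N = w with MP_N = 49 − 4N, labor demand is N(w) = (49 − w/12)/4.
dN/dw = −1/(48) = -1/48.
At w = 108, N = 10, so ε = (dN/dw)·(w/N) = (-1/48)·(108/10) = -0.225.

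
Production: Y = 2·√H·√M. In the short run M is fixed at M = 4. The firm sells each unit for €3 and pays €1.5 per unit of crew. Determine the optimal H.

H* = 16

With M = 4, MP_H = (1/2)·2·H^(-1/2)·4^(1/2) = 2·H^(-1/2).
Profit maximization for a price taker requires P·MP_H = w: 3·2·H^(-1/2) = 1.5.
So H^(-1/2) = 0.25, which gives H = 16.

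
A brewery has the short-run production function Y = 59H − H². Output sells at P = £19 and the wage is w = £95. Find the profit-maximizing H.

H* = 27

The marginal product of H is MP_H = 59 − 2H.
A price-taking firm hires until the value of the marginal product equals the wage: P·MP_H = w, so 19·(59 − 2H) = 95.
Then 59 − 2H = 5, giving H = 27.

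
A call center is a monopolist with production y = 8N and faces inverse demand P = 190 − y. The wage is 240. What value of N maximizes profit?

N* = 10

Marginal revenue from the inverse demand is MR = 190 − 2y.
The marginal product is MP_N = 8.
A monopolist hires until marginal revenue product equals the wage: MR·MP_N = w.
(190 − 16N)·8 = 240, so N = 10.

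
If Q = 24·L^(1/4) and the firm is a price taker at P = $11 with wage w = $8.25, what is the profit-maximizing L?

L* = 16

MP_L = (1/4)·24·L^(-3/4) = 6·L^(-3/4).
Profit maximization for a price taker requires P·MP_L = w: 11·6·L^(-3/4) = 8.25.
So L^(-3/4) = 0.125, which gives L = 16.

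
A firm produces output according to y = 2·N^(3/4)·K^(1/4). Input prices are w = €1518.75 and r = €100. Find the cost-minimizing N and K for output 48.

N* = 16, K* = 81

Cost minimization requires the marginal rate of technical substitution to equal the input-price ratio: MP_N/MP_K = w/r.
Here MP_N/MP_K = (3/4)·(K/N)/(1/4) = 3·(K/N). Setting this equal to 1518.75/100 = 15.1875 gives K = 5.0625N.
Substituting into y = 48: 2·N^(3/4)·(5.0625N)^(1/4) = 48.
Solving, N = 16 and K = 81.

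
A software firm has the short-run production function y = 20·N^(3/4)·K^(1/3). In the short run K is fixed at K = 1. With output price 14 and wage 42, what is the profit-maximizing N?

N* = 625

With K = 1, MP_N = (3/4)·20·N^(-1/4)·1^(1/3) = 15·N^(-1/4).
Profit maximization for a price taker requires P·MP_N = w: 14·15·N^(-1/4) = 42.
So N^(-1/4) = 0.2, which gives N = 625.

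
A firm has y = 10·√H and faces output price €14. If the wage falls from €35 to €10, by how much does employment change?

From P·MP_H = w with MP_H = 5·H^(-1/2), the labor demand is H(w) = (70/w)^(2).
At w = 35: H = 4. At w = 10: H = 49.
ΔH = 49 − 4 = 45.

ΔH = 45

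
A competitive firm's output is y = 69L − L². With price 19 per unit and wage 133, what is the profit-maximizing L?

The marginal product of L is MP_L = 69 − 2L.
A price-taking firm hires until the value of the marginal product equals the wage: P·MP_L = w, so 19·(69 − 2L) = 133.
Then 69 − 2L = 7, giving L = 31.

L* = 31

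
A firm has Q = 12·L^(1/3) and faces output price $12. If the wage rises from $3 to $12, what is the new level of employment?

From P·MP_L = w with MP_L = 4·L^(-2/3), the labor demand is L(w) = (48/w)^(3/2).
At w = 3: L = 64. At w = 12: L = 8.

L* = 8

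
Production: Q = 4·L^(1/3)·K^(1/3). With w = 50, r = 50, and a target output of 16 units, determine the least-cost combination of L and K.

L* = 8, K* = 8

Cost minimization requires the marginal rate of technical substitution to equal the input-price ratio: MP_L/MP_K = w/r.
Here MP_L/MP_K = (1/3)·(K/L)/(1/3) = (K/L). Setting this equal to 50/50 = 1 gives K = L.
Substituting into Q = 16: 4·L^(1/3)·(L)^(1/3) = 16.
Solving, L = 8 and K = 8.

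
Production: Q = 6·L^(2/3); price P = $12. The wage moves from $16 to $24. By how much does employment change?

ΔL = -19

From P·MP_L = w with MP_L = 4·L^(-1/3), the labor demand is L(w) = (48/w)^(3).
At w = 16: L = 27. At w = 24: L = 8.
ΔL = 8 − 27 = -19.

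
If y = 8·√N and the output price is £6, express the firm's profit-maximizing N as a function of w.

N(w) = 576/w²

MP_N = (1/2)·8·N^(-1/2) = 4·N^(-1/2).
Setting P·MP_N = w: 24·N^(-1/2) = w.
Solving for N: N^(-1/2) = w/24, so N = (24/w)^(2).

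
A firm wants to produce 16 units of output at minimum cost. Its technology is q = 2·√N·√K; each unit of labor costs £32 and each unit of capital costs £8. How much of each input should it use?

N* = 4, K* = 16

Cost minimization requires the marginal rate of technical substitution to equal the input-price ratio: MP_N/MP_K = w/r.
Here MP_N/MP_K = (1/2)·(K/N)/(1/2) = (K/N). Setting this equal to 32/8 = 4 gives K = 4N.
Substituting into q = 16: 2·N^(1/2)·(4N)^(1/2) = 16.
Solving, N = 4 and K = 16.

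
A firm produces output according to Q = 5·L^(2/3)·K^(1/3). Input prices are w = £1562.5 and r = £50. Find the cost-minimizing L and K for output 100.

L* = 8, K* = 125

Cost minimization requires the marginal rate of technical substitution to equal the input-price ratio: MP_L/MP_K = w/r.
Here MP_L/MP_K = (2/3)·(K/L)/(1/3) = 2·(K/L). Setting this equal to 1562.5/50 = 31.25 gives K = 15.625L.
Substituting into Q = 100: 5·L^(2/3)·(15.625L)^(1/3) = 100.
Solving, L = 8 and K = 125.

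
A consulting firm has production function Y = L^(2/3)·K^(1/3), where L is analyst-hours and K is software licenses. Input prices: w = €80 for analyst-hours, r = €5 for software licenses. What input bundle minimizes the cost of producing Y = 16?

L* = 8, K* = 64

Cost minimization requires the marginal rate of technical substitution to equal the input-price ratio: MP_L/MP_K = w/r.
Here MP_L/MP_K = (2/3)·(K/L)/(1/3) = 2·(K/L). Setting this equal to 80/5 = 16 gives K = 8L.
Substituting into Y = 16: L^(2/3)·(8L)^(1/3) = 16.
Solving, L = 8 and K = 64.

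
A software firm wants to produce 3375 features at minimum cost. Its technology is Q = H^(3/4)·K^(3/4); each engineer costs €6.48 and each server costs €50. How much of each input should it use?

H* = 625, K* = 81

Cost minimization requires the marginal rate of technical substitution to equal the input-price ratio: MP_H/MP_K = w/r.
Here MP_H/MP_K = (3/4)·(K/H)/(3/4) = (K/H). Setting this equal to 6.48/50 = 0.1296 gives K = 0.1296H.
Substituting into Q = 3375: H^(3/4)·(0.1296H)^(3/4) = 3375.
Solving, H = 625 and K = 81.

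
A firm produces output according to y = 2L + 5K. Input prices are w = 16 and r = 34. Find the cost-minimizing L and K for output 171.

The inputs are perfect substitutes, so the firm uses whichever has the lower cost per unit of output.
Cost per unit of output via L is w/2 = 8; via K it is r/5 = 6.8. K is cheaper.
Producing y = 171 with K alone: L = 0, K = 34.2.

L* = 0, K* = 34.2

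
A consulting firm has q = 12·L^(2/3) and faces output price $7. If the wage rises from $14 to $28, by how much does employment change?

ΔL = -56

From P·MP_L = w with MP_L = 8·L^(-1/3), the labor demand is L(w) = (56/w)^(3).
At w = 14: L = 64. At w = 28: L = 8.
ΔL = 8 − 64 = -56.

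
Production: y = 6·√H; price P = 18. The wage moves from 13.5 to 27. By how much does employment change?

ΔH = -12

From P·MP_H = w with MP_H = 3·H^(-1/2), the labor demand is H(w) = (54/w)^(2).
At w = 13.5: H = 16. At w = 27: H = 4.
ΔH = 4 − 16 = -12.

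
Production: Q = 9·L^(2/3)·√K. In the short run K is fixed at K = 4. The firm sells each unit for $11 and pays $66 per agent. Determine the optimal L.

L* = 8

With K = 4, MP_L = (2/3)·9·L^(-1/3)·4^(1/2) = 12·L^(-1/3).
Profit maximization for a price taker requires P·MP_L = w: 11·12·L^(-1/3) = 66.
So L^(-1/3) = 0.5, which gives L = 8.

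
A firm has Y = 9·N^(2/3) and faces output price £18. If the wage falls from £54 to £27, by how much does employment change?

From P·MP_N = w with MP_N = 6·N^(-1/3), the labor demand is N(w) = (108/w)^(3).
At w = 54: N = 8. At w = 27: N = 64.
ΔN = 64 − 8 = 56.

ΔN = 56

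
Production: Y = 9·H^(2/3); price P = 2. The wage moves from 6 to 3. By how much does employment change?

ΔH = 56

From P·MP_H = w with MP_H = 6·H^(-1/3), the labor demand is H(w) = (12/w)^(3).
At w = 6: H = 8. At w = 3: H = 64.
ΔH = 64 − 8 = 56.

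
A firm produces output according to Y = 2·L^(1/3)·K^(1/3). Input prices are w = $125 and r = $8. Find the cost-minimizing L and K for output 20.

Cost minimization requires the marginal rate of technical substitution to equal the input-price ratio: MP_L/MP_K = w/r.
Here MP_L/MP_K = (1/3)·(K/L)/(1/3) = (K/L). Setting this equal to 125/8 = 15.625 gives K = 15.625L.
Substituting into Y = 20: 2·L^(1/3)·(15.625L)^(1/3) = 20.
Solving, L = 8 and K = 125.

L* = 8, K* = 125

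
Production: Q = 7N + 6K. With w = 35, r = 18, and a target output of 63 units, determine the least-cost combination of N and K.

The inputs are perfect substitutes, so the firm uses whichever has the lower cost per unit of output.
Cost per unit of output via N is w/7 = 5; via K it is r/6 = 3. K is cheaper.
Producing Q = 63 with K alone: N = 0, K = 10.5.

N* = 0, K* = 10.5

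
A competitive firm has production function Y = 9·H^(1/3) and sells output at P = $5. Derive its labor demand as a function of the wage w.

H(w) = (15/w)^(3/2)

MP_H = (1/3)·9·H^(-2/3) = 3·H^(-2/3).
Setting P·MP_H = w: 15·H^(-2/3) = w.
Solving for H: H^(-2/3) = w/15, so H = (15/w)^(3/2).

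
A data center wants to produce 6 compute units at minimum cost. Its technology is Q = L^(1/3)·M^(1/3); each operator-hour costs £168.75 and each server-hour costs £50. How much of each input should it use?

L* = 8, M* = 27

Cost minimization requires the marginal rate of technical substitution to equal the input-price ratio: MP_L/MP_M = w/r.
Here MP_L/MP_M = (1/3)·(M/L)/(1/3) = (M/L). Setting this equal to 168.75/50 = 3.375 gives M = 3.375L.
Substituting into Q = 6: L^(1/3)·(3.375L)^(1/3) = 6.
Solving, L = 8 and M = 27.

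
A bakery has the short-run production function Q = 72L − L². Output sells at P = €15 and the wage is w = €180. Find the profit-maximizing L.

L* = 30

The marginal product of L is MP_L = 72 − 2L.
A price-taking firm hires until the value of the marginal product equals the wage: P·MP_L = w, so 15·(72 − 2L) = 180.
Then 72 − 2L = 12, giving L = 30.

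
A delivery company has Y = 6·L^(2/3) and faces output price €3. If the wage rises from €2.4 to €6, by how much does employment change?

ΔL = -117

From P·MP_L = w with MP_L = 4·L^(-1/3), the labor demand is L(w) = (12/w)^(3).
At w = 2.4: L = 125. At w = 6: L = 8.
ΔL = 8 − 125 = -117.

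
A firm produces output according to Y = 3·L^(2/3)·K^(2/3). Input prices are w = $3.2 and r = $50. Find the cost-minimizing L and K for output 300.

Cost minimization requires the marginal rate of technical substitution to equal the input-price ratio: MP_L/MP_K = w/r.
Here MP_L/MP_K = (2/3)·(K/L)/(2/3) = (K/L). Setting this equal to 3.2/50 = 0.064 gives K = 0.064L.
Substituting into Y = 300: 3·L^(2/3)·(0.064L)^(2/3) = 300.
Solving, L = 125 and K = 8.

L* = 125, K* = 8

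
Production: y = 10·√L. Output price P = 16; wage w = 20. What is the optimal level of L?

MP_L = (1/2)·10·L^(-1/2) = 5·L^(-1/2).
Profit maximization for a price taker requires P·MP_L = w: 16·5·L^(-1/2) = 20.
So L^(-1/2) = 0.25, which gives L = 16.

L* = 16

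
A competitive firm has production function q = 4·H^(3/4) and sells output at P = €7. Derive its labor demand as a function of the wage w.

MP_H = (3/4)·4·H^(-1/4) = 3·H^(-1/4).
Setting P·MP_H = w: 21·H^(-1/4) = w.
Solving for H: H^(-1/4) = w/21, so H = (21/w)^(4).

H(w) = 194481/w^(4)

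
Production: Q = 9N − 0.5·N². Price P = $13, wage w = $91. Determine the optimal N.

N* = 2

The marginal product of N is MP_N = 9 − N.
A price-taking firm hires until the value of the marginal product equals the wage: P·MP_N = w, so 13·(9 − N) = 91.
Then 9 − N = 7, giving N = 2.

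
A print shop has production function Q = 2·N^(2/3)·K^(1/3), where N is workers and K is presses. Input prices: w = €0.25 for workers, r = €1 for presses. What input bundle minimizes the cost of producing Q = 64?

Cost minimization requires the marginal rate of technical substitution to equal the input-price ratio: MP_N/MP_K = w/r.
Here MP_N/MP_K = (2/3)·(K/N)/(1/3) = 2·(K/N). Setting this equal to 0.25/1 = 0.25 gives K = 0.125N.
Substituting into Q = 64: 2·N^(2/3)·(0.125N)^(1/3) = 64.
Solving, N = 64 and K = 8.

N* = 64, K* = 8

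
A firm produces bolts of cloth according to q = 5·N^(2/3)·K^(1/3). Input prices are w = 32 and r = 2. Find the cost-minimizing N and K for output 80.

N* = 8, K* = 64

Cost minimization requires the marginal rate of technical substitution to equal the input-price ratio: MP_N/MP_K = w/r.
Here MP_N/MP_K = (2/3)·(K/N)/(1/3) = 2·(K/N). Setting this equal to 32/2 = 16 gives K = 8N.
Substituting into q = 80: 5·N^(2/3)·(8N)^(1/3) = 80.
Solving, N = 8 and K = 64.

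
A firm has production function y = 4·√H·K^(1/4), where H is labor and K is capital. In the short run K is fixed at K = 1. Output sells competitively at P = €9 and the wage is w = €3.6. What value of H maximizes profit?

With K = 1, MP_H = (1/2)·4·H^(-1/2)·1^(1/4) = 2·H^(-1/2).
Profit maximization for a price taker requires P·MP_H = w: 9·2·H^(-1/2) = 3.6.
So H^(-1/2) = 0.2, which gives H = 25.

H* = 25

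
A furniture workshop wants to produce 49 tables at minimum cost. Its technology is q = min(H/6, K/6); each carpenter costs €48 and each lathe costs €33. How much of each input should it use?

H* = 294, K* = 294

With a fixed-proportions technology, the cost-minimizing bundle uses no slack in either input: H/6 = K/6 = q.
So H = 6·49 = 294 and K = 6·49 = 294.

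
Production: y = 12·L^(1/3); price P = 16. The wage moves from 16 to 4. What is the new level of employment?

From P·MP_L = w with MP_L = 4·L^(-2/3), the labor demand is L(w) = (64/w)^(3/2).
At w = 16: L = 8. At w = 4: L = 64.

L* = 64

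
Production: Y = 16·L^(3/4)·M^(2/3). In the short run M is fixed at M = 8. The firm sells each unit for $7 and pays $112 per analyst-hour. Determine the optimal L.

L* = 81

With M = 8, MP_L = (3/4)·16·L^(-1/4)·8^(2/3) = 48·L^(-1/4).
Profit maximization for a price taker requires P·MP_L = w: 7·48·L^(-1/4) = 112.
So L^(-1/4) = 1/3, which gives L = 81.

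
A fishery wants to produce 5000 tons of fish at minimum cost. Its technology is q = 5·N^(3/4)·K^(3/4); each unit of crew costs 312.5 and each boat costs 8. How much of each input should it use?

N* = 16, K* = 625

Cost minimization requires the marginal rate of technical substitution to equal the input-price ratio: MP_N/MP_K = w/r.
Here MP_N/MP_K = (3/4)·(K/N)/(3/4) = (K/N). Setting this equal to 312.5/8 = 39.0625 gives K = 39.0625N.
Substituting into q = 5000: 5·N^(3/4)·(39.0625N)^(3/4) = 5000.
Solving, N = 16 and K = 625.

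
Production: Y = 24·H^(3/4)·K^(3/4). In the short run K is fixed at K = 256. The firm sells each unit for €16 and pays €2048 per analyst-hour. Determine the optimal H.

With K = 256, MP_H = (3/4)·24·H^(-1/4)·256^(3/4) = 1152·H^(-1/4).
Profit maximization for a price taker requires P·MP_H = w: 16·1152·H^(-1/4) = 2048.
So H^(-1/4) = 1/9, which gives H = 6561.

H* = 6561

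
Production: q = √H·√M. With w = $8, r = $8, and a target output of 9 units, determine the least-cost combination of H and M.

Cost minimization requires the marginal rate of technical substitution to equal the input-price ratio: MP_H/MP_M = w/r.
Here MP_H/MP_M = (1/2)·(M/H)/(1/2) = (M/H). Setting this equal to 8/8 = 1 gives M = H.
Substituting into q = 9: H^(1/2)·(H)^(1/2) = 9.
Solving, H = 9 and M = 9.

H* = 9, M* = 9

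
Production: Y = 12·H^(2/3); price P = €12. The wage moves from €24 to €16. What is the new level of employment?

H* = 216

From P·MP_H = w with MP_H = 8·H^(-1/3), the labor demand is H(w) = (96/w)^(3).
At w = 24: H = 64. At w = 16: H = 216.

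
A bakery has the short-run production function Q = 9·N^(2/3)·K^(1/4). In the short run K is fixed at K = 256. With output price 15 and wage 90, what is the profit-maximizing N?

With K = 256, MP_N = (2/3)·9·N^(-1/3)·256^(1/4) = 24·N^(-1/3).
Profit maximization for a price taker requires P·MP_N = w: 15·24·N^(-1/3) = 90.
So N^(-1/3) = 0.25, which gives N = 64.

N* = 64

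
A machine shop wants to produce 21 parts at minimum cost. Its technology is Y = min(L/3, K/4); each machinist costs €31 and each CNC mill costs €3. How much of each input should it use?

L* = 63, K* = 84

With a fixed-proportions technology, the cost-minimizing bundle uses no slack in either input: L/3 = K/4 = Y.
So L = 3·21 = 63 and K = 4·21 = 84.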